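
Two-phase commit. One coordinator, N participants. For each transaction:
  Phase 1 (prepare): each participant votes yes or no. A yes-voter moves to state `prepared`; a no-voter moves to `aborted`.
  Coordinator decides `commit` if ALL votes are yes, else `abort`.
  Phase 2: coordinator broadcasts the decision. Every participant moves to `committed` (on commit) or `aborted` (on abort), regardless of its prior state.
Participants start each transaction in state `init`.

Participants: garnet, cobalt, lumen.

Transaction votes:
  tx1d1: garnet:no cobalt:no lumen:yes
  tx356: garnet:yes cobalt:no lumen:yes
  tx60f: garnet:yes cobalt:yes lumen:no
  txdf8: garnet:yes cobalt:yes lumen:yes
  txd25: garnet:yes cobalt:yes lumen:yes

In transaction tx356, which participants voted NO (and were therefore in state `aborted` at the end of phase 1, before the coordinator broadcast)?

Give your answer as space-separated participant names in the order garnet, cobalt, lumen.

Answer: cobalt

Derivation:
Txn tx356 phase 1: garnet yes -> prepared; cobalt no -> aborted; lumen yes -> prepared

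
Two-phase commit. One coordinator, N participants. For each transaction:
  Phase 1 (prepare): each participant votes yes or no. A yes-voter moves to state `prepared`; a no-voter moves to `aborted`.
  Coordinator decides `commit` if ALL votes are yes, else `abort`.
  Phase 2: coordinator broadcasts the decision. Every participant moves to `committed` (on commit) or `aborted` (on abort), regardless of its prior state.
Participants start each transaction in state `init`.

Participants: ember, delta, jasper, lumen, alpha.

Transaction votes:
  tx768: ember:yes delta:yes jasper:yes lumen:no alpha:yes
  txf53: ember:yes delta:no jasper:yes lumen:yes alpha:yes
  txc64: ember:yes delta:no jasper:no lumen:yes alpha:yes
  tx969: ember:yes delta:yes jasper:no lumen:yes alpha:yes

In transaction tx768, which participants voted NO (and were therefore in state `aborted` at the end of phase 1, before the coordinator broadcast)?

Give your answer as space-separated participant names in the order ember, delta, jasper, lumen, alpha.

Txn tx768 phase 1: ember yes -> prepared; delta yes -> prepared; jasper yes -> prepared; lumen no -> aborted; alpha yes -> prepared

Answer: lumen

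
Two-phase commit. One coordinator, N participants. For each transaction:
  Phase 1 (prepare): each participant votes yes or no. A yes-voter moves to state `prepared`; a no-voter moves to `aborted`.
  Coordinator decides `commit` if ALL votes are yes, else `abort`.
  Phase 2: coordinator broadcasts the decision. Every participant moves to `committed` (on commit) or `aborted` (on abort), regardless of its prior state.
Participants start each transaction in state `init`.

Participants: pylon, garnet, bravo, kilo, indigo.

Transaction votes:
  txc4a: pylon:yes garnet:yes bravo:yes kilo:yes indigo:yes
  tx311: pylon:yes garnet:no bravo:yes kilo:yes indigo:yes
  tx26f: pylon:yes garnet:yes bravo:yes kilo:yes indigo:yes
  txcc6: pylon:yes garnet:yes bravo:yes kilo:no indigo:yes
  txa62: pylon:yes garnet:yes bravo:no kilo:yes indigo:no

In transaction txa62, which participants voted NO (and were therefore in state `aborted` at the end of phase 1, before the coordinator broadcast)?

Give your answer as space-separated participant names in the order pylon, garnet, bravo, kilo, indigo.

Txn txa62 phase 1: pylon yes -> prepared; garnet yes -> prepared; bravo no -> aborted; kilo yes -> prepared; indigo no -> aborted

Answer: bravo indigo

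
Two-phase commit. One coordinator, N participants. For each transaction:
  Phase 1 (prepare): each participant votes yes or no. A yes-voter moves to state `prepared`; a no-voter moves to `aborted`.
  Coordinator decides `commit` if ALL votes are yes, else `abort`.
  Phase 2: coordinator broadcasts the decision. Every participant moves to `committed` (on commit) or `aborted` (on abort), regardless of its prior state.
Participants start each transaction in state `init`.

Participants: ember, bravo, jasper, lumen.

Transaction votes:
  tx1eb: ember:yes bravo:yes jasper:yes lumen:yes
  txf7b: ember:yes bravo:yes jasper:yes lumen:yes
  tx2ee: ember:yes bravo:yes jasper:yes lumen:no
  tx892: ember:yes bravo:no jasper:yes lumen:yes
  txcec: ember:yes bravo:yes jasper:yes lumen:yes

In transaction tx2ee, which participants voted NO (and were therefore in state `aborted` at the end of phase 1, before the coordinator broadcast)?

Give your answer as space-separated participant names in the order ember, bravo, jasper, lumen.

Answer: lumen

Derivation:
Txn tx2ee phase 1: ember yes -> prepared; bravo yes -> prepared; jasper yes -> prepared; lumen no -> aborted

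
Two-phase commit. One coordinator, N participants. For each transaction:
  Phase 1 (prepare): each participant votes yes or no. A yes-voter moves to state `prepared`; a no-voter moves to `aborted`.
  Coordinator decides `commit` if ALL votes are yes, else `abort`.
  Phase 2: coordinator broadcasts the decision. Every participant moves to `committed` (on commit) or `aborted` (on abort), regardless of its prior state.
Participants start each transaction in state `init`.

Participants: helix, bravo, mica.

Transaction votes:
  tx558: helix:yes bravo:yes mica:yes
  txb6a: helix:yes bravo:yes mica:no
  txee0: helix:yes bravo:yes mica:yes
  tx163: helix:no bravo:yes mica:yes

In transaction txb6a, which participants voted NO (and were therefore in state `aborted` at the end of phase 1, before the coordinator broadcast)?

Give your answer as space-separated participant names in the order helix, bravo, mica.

Answer: mica

Derivation:
Txn txb6a phase 1: helix yes -> prepared; bravo yes -> prepared; mica no -> aborted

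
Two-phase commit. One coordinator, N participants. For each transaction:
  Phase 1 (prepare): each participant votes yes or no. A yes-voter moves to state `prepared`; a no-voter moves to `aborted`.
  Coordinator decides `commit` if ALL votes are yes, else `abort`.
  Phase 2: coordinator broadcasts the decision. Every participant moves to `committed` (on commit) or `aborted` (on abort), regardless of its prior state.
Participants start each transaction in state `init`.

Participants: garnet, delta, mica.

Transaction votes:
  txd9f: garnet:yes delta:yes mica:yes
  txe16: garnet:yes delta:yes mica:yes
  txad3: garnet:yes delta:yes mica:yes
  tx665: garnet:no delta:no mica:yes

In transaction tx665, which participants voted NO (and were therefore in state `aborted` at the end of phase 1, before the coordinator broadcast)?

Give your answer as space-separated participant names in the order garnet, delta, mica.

Txn tx665 phase 1: garnet no -> aborted; delta no -> aborted; mica yes -> prepared

Answer: garnet delta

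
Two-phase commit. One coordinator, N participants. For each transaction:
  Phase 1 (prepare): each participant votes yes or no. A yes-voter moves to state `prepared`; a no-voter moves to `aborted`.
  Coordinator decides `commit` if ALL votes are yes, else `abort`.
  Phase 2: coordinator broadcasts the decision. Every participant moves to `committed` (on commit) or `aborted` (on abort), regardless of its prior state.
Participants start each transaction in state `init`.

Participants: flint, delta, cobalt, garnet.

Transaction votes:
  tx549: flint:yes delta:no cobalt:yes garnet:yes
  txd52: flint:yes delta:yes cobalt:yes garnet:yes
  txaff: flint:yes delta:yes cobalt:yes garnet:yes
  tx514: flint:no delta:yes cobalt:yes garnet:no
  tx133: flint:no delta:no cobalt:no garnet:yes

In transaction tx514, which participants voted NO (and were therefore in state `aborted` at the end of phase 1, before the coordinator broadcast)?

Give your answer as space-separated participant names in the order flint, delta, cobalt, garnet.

Answer: flint garnet

Derivation:
Txn tx514 phase 1: flint no -> aborted; delta yes -> prepared; cobalt yes -> prepared; garnet no -> aborted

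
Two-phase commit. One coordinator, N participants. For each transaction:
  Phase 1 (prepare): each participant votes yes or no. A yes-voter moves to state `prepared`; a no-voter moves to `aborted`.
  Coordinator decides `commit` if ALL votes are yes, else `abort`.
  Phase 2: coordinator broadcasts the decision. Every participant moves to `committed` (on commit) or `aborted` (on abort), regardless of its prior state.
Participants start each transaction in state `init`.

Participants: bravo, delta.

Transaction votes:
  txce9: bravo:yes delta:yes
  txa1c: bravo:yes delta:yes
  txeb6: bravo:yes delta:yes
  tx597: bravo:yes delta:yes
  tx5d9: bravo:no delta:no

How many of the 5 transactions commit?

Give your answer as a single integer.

Answer: 4

Derivation:
txce9: all yes -> commit (commits=1)
txa1c: all yes -> commit (commits=2)
txeb6: all yes -> commit (commits=3)
tx597: all yes -> commit (commits=4)
tx5d9: no from bravo, delta -> abort (commits=4)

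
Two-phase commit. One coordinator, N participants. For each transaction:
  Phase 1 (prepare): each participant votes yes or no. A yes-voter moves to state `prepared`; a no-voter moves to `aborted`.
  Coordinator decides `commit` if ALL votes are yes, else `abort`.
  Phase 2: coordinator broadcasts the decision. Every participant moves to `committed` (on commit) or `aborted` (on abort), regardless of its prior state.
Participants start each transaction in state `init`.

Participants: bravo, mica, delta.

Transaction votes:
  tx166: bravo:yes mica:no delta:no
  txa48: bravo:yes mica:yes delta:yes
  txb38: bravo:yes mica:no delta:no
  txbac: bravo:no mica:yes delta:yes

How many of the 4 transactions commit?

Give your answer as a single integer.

tx166: no from mica, delta -> abort (commits=0)
txa48: all yes -> commit (commits=1)
txb38: no from mica, delta -> abort (commits=1)
txbac: no from bravo -> abort (commits=1)

Answer: 1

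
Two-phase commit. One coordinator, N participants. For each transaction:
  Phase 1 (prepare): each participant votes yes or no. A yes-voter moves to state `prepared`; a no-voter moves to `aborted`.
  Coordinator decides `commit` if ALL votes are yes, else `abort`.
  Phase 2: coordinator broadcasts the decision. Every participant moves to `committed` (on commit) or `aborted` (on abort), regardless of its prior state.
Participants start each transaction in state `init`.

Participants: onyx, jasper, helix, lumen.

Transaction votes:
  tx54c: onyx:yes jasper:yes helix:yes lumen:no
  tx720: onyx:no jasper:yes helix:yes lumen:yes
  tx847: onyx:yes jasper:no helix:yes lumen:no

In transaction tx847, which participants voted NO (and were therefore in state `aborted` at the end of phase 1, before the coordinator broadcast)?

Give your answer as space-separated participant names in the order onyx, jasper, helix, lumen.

Answer: jasper lumen

Derivation:
Txn tx847 phase 1: onyx yes -> prepared; jasper no -> aborted; helix yes -> prepared; lumen no -> aborted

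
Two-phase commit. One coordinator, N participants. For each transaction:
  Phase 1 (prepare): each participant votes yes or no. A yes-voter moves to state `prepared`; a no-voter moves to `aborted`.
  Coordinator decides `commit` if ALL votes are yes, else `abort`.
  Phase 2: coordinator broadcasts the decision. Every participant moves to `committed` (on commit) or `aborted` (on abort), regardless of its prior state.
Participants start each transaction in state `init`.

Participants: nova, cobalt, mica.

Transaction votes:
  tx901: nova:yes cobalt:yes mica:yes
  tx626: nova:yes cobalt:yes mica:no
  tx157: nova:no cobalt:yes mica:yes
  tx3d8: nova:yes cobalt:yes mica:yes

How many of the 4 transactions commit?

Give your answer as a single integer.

tx901: all yes -> commit (commits=1)
tx626: no from mica -> abort (commits=1)
tx157: no from nova -> abort (commits=1)
tx3d8: all yes -> commit (commits=2)

Answer: 2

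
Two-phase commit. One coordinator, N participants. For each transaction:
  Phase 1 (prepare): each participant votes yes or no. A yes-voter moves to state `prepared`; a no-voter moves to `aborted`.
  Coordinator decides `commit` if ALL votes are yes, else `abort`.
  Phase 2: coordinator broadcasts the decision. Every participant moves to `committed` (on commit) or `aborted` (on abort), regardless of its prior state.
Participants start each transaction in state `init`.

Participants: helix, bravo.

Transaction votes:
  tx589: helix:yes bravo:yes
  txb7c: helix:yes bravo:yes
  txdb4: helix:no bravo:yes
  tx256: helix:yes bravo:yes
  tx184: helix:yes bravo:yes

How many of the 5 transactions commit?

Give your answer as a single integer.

Answer: 4

Derivation:
tx589: all yes -> commit (commits=1)
txb7c: all yes -> commit (commits=2)
txdb4: no from helix -> abort (commits=2)
tx256: all yes -> commit (commits=3)
tx184: all yes -> commit (commits=4)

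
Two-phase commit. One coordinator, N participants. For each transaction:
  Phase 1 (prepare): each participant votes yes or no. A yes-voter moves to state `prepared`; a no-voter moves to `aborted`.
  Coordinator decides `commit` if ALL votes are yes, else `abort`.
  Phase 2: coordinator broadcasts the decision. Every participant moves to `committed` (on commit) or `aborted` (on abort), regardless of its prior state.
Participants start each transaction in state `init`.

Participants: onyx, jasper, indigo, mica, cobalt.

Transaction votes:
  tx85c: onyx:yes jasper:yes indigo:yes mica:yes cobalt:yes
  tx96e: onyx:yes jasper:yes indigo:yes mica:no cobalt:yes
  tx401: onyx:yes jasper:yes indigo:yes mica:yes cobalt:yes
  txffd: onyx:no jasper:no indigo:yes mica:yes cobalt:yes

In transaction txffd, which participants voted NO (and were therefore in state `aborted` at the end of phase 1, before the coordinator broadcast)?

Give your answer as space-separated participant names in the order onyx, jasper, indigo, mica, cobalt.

Answer: onyx jasper

Derivation:
Txn txffd phase 1: onyx no -> aborted; jasper no -> aborted; indigo yes -> prepared; mica yes -> prepared; cobalt yes -> prepared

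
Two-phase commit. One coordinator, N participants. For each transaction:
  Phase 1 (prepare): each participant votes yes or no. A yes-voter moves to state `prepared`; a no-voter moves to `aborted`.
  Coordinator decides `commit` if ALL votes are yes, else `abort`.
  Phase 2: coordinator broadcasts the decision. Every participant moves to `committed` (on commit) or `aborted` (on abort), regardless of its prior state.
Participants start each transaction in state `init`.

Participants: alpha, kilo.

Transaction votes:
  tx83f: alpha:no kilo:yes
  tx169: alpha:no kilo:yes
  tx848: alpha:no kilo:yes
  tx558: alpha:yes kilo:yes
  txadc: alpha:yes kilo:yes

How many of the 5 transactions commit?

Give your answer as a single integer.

tx83f: no from alpha -> abort (commits=0)
tx169: no from alpha -> abort (commits=0)
tx848: no from alpha -> abort (commits=0)
tx558: all yes -> commit (commits=1)
txadc: all yes -> commit (commits=2)

Answer: 2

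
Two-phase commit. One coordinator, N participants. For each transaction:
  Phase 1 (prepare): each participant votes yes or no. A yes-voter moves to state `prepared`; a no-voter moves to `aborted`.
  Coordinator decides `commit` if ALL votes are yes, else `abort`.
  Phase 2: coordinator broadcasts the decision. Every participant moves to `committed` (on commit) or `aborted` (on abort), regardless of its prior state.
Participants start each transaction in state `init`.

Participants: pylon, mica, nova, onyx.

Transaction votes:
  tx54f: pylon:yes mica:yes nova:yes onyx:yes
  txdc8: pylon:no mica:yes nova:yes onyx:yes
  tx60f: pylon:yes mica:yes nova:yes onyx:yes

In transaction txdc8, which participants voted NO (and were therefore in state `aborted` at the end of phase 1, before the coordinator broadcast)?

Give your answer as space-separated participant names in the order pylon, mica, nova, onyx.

Answer: pylon

Derivation:
Txn txdc8 phase 1: pylon no -> aborted; mica yes -> prepared; nova yes -> prepared; onyx yes -> prepared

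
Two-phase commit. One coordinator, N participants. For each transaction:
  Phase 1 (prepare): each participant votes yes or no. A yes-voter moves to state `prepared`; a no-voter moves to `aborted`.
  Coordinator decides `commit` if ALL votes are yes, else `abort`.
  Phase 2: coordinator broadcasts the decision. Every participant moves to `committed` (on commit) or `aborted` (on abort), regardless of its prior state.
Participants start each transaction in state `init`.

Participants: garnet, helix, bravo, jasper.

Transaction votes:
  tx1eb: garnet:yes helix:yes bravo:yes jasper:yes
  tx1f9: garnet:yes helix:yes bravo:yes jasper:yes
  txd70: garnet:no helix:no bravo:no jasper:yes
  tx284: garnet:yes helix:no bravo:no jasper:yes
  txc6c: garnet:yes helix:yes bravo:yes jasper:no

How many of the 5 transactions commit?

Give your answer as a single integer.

tx1eb: all yes -> commit (commits=1)
tx1f9: all yes -> commit (commits=2)
txd70: no from garnet, helix, bravo -> abort (commits=2)
tx284: no from helix, bravo -> abort (commits=2)
txc6c: no from jasper -> abort (commits=2)

Answer: 2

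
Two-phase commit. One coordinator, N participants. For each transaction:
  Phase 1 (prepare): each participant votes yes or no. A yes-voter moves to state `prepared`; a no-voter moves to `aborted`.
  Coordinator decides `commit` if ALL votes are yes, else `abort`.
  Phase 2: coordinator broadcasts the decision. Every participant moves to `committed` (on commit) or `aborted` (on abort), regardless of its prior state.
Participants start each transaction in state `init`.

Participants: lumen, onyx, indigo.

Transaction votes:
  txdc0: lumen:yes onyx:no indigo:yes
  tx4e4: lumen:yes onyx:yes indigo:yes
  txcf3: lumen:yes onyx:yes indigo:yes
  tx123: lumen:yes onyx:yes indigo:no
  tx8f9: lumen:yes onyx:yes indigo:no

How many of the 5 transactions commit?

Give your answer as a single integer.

Answer: 2

Derivation:
txdc0: no from onyx -> abort (commits=0)
tx4e4: all yes -> commit (commits=1)
txcf3: all yes -> commit (commits=2)
tx123: no from indigo -> abort (commits=2)
tx8f9: no from indigo -> abort (commits=2)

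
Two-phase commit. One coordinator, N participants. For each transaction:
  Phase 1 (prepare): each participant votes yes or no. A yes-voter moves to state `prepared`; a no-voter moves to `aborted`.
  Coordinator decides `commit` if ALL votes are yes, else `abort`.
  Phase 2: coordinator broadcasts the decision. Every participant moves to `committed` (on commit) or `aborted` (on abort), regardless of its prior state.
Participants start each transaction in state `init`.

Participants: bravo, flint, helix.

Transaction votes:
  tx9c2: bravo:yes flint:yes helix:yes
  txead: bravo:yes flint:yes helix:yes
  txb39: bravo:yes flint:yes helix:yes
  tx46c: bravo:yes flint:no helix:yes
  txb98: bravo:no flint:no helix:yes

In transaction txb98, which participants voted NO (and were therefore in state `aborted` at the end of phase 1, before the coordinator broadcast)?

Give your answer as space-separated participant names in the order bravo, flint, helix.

Answer: bravo flint

Derivation:
Txn txb98 phase 1: bravo no -> aborted; flint no -> aborted; helix yes -> prepared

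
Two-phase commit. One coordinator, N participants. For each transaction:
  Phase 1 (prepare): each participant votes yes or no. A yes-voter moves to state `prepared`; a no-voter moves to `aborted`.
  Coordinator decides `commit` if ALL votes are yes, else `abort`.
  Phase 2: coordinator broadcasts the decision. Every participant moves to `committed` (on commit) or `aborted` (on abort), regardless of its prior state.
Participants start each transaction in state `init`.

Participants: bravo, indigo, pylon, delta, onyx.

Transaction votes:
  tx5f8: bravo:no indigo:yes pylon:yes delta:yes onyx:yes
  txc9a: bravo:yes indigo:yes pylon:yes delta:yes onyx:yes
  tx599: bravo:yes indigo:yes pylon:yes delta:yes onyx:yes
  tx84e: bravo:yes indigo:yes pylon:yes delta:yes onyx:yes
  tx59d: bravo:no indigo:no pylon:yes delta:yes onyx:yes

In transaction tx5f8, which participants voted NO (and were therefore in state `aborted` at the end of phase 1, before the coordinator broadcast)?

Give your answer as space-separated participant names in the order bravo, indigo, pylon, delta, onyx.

Txn tx5f8 phase 1: bravo no -> aborted; indigo yes -> prepared; pylon yes -> prepared; delta yes -> prepared; onyx yes -> prepared

Answer: bravo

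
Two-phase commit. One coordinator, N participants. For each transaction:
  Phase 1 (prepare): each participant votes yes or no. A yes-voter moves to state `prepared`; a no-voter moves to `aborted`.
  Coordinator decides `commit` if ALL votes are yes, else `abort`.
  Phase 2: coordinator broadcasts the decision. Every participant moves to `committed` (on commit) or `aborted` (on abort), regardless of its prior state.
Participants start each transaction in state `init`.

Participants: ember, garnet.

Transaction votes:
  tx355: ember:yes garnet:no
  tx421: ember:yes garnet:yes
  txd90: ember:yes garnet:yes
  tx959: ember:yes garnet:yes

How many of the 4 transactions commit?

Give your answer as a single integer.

tx355: no from garnet -> abort (commits=0)
tx421: all yes -> commit (commits=1)
txd90: all yes -> commit (commits=2)
tx959: all yes -> commit (commits=3)

Answer: 3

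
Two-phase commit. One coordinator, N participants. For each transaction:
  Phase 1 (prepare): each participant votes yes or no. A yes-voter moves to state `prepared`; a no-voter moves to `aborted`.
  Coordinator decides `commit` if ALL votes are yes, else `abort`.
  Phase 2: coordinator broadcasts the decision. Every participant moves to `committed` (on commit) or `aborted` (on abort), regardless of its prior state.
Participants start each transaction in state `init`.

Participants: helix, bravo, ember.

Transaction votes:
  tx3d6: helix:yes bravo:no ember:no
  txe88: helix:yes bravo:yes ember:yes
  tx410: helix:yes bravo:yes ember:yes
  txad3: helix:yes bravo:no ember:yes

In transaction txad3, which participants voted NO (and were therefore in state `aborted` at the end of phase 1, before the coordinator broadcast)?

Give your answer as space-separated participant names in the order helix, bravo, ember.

Txn txad3 phase 1: helix yes -> prepared; bravo no -> aborted; ember yes -> prepared

Answer: bravo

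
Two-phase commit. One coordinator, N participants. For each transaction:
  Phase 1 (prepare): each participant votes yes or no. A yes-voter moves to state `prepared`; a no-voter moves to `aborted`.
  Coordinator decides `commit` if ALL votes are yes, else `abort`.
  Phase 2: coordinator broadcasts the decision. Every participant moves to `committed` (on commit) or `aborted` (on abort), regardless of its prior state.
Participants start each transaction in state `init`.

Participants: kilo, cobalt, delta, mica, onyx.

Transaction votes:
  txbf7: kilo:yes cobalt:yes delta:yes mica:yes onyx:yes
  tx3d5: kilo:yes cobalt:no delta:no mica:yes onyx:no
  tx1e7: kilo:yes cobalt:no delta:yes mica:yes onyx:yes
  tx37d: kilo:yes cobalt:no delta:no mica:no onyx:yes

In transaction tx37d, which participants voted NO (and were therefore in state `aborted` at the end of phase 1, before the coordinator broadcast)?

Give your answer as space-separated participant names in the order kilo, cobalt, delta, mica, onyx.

Answer: cobalt delta mica

Derivation:
Txn tx37d phase 1: kilo yes -> prepared; cobalt no -> aborted; delta no -> aborted; mica no -> aborted; onyx yes -> prepared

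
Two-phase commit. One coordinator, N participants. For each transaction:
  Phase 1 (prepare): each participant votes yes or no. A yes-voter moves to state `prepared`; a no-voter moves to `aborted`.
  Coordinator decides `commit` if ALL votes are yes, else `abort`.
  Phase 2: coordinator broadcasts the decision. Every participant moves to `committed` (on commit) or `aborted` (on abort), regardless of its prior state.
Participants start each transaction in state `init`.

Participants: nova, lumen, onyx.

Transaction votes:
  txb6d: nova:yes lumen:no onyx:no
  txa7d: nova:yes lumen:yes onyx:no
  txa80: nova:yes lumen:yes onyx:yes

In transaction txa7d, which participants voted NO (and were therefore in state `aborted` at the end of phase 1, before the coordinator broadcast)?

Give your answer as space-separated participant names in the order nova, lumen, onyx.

Answer: onyx

Derivation:
Txn txa7d phase 1: nova yes -> prepared; lumen yes -> prepared; onyx no -> aborted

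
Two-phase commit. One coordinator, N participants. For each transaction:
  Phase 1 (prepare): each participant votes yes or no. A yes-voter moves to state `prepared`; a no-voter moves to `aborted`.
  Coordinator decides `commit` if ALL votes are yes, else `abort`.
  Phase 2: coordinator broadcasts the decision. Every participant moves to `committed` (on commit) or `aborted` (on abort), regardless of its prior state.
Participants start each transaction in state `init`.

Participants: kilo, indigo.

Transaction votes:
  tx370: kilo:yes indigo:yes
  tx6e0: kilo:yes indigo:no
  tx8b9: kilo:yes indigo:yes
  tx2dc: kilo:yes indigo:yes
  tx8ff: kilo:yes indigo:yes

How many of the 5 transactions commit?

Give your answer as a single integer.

Answer: 4

Derivation:
tx370: all yes -> commit (commits=1)
tx6e0: no from indigo -> abort (commits=1)
tx8b9: all yes -> commit (commits=2)
tx2dc: all yes -> commit (commits=3)
tx8ff: all yes -> commit (commits=4)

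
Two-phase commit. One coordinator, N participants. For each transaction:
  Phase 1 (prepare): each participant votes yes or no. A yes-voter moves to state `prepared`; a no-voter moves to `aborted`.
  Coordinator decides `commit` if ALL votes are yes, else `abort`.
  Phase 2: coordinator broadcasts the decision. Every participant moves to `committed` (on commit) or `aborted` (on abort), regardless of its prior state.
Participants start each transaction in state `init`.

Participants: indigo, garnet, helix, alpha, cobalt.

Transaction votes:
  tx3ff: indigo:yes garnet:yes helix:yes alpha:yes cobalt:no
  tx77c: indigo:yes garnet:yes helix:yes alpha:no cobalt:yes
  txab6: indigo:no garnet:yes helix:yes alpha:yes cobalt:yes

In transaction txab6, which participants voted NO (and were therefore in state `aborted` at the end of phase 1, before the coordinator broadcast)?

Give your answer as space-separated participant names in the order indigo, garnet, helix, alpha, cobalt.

Answer: indigo

Derivation:
Txn txab6 phase 1: indigo no -> aborted; garnet yes -> prepared; helix yes -> prepared; alpha yes -> prepared; cobalt yes -> prepared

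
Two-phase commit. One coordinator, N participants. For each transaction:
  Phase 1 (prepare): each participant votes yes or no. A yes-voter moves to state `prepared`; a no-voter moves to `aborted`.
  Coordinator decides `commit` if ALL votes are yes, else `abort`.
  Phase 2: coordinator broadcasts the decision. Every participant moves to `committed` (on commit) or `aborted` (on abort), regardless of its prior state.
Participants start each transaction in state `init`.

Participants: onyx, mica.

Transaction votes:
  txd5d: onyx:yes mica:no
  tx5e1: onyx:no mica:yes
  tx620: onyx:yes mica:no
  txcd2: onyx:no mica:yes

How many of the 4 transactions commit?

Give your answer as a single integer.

Answer: 0

Derivation:
txd5d: no from mica -> abort (commits=0)
tx5e1: no from onyx -> abort (commits=0)
tx620: no from mica -> abort (commits=0)
txcd2: no from onyx -> abort (commits=0)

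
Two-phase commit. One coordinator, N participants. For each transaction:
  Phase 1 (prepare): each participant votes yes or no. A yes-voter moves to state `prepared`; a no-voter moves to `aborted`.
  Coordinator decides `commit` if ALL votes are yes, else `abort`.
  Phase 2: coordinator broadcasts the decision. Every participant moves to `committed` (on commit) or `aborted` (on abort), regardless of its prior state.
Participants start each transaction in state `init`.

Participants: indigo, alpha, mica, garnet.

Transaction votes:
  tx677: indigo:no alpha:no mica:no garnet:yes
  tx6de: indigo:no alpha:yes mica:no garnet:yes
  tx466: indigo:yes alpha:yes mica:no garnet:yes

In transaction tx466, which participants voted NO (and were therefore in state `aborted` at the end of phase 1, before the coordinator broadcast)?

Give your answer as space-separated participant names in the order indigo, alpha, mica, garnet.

Answer: mica

Derivation:
Txn tx466 phase 1: indigo yes -> prepared; alpha yes -> prepared; mica no -> aborted; garnet yes -> prepared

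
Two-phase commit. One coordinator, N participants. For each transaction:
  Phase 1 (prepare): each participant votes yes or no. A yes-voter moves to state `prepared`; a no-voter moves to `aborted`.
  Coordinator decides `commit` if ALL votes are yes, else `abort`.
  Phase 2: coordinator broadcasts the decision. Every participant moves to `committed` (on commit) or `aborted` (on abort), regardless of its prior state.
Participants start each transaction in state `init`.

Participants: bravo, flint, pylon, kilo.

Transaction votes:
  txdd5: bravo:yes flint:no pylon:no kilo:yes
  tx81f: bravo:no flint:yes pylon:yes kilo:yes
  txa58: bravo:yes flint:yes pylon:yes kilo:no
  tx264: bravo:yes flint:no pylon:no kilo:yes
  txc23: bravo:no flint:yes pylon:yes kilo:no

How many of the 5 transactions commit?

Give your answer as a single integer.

Answer: 0

Derivation:
txdd5: no from flint, pylon -> abort (commits=0)
tx81f: no from bravo -> abort (commits=0)
txa58: no from kilo -> abort (commits=0)
tx264: no from flint, pylon -> abort (commits=0)
txc23: no from bravo, kilo -> abort (commits=0)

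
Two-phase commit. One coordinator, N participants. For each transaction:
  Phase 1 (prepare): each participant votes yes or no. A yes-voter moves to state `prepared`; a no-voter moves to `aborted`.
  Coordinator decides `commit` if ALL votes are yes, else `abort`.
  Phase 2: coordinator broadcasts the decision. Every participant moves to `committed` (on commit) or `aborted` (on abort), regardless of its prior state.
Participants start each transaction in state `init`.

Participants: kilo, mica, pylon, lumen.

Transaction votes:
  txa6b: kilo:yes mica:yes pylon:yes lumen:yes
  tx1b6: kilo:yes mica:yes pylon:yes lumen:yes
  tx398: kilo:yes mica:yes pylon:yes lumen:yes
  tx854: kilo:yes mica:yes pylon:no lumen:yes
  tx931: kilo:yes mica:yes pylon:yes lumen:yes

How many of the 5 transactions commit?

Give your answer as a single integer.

txa6b: all yes -> commit (commits=1)
tx1b6: all yes -> commit (commits=2)
tx398: all yes -> commit (commits=3)
tx854: no from pylon -> abort (commits=3)
tx931: all yes -> commit (commits=4)

Answer: 4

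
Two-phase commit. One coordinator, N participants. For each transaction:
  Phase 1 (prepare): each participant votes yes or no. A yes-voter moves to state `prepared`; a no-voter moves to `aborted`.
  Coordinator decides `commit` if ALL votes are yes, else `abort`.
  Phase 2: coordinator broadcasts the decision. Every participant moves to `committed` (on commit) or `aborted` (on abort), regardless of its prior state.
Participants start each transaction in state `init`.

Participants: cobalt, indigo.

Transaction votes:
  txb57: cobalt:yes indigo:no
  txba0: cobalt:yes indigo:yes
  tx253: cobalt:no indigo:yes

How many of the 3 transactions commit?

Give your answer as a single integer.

txb57: no from indigo -> abort (commits=0)
txba0: all yes -> commit (commits=1)
tx253: no from cobalt -> abort (commits=1)

Answer: 1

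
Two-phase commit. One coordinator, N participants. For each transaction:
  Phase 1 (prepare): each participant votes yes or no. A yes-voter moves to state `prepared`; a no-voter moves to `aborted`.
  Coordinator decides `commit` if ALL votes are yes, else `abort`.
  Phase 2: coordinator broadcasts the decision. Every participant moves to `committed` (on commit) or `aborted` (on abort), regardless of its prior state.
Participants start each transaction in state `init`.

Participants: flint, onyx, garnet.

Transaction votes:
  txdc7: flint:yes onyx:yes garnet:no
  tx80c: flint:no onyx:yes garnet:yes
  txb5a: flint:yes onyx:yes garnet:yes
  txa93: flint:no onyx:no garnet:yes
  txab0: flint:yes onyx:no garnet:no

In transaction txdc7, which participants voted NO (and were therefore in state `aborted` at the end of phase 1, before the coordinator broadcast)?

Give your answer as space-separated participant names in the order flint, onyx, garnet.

Txn txdc7 phase 1: flint yes -> prepared; onyx yes -> prepared; garnet no -> aborted

Answer: garnet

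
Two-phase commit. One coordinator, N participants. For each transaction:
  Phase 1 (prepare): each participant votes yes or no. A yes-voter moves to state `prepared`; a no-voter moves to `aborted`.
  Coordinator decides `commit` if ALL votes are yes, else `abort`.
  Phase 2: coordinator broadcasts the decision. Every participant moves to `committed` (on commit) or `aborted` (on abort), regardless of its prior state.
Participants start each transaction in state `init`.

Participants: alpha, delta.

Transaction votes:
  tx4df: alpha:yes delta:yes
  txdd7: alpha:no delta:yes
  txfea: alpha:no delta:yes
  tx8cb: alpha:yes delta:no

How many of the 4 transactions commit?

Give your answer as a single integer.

tx4df: all yes -> commit (commits=1)
txdd7: no from alpha -> abort (commits=1)
txfea: no from alpha -> abort (commits=1)
tx8cb: no from delta -> abort (commits=1)

Answer: 1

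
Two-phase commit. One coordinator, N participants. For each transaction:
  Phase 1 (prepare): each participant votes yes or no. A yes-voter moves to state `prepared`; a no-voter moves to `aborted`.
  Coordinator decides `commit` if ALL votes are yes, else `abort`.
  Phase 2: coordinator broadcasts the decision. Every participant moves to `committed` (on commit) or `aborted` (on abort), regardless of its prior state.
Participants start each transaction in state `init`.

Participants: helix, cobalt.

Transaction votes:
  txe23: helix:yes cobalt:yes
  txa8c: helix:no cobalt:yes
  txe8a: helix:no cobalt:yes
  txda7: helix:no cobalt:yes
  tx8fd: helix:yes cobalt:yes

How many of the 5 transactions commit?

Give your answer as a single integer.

Answer: 2

Derivation:
txe23: all yes -> commit (commits=1)
txa8c: no from helix -> abort (commits=1)
txe8a: no from helix -> abort (commits=1)
txda7: no from helix -> abort (commits=1)
tx8fd: all yes -> commit (commits=2)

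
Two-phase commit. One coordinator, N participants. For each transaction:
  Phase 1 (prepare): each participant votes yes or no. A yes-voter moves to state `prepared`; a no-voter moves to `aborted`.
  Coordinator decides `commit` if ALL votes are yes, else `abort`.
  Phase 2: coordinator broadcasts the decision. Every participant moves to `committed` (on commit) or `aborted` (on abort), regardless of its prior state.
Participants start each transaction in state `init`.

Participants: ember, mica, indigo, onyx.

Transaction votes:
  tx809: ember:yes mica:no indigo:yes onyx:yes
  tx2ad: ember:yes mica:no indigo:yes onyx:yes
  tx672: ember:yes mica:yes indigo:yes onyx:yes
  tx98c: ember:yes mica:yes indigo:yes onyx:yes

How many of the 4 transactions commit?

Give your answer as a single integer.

tx809: no from mica -> abort (commits=0)
tx2ad: no from mica -> abort (commits=0)
tx672: all yes -> commit (commits=1)
tx98c: all yes -> commit (commits=2)

Answer: 2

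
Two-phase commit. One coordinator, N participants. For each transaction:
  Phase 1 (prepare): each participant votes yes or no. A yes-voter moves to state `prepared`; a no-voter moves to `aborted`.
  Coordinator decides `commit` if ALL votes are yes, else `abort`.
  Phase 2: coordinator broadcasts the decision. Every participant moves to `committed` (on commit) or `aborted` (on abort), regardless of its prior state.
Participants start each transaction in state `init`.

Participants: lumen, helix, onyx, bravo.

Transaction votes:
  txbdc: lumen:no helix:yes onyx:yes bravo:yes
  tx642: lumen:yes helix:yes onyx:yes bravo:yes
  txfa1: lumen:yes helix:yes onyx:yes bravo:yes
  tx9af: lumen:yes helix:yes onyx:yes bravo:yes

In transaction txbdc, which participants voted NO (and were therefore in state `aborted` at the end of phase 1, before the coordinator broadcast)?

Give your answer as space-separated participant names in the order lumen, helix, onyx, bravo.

Answer: lumen

Derivation:
Txn txbdc phase 1: lumen no -> aborted; helix yes -> prepared; onyx yes -> prepared; bravo yes -> prepared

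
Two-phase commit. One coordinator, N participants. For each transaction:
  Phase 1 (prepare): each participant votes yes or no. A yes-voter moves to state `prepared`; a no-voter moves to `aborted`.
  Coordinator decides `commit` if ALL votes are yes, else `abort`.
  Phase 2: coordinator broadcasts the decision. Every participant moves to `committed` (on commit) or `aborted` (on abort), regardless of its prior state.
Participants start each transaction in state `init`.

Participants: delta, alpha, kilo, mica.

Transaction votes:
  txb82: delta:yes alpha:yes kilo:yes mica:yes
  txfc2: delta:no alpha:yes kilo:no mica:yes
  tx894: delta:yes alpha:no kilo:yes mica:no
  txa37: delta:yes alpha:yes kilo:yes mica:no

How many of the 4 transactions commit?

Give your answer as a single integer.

txb82: all yes -> commit (commits=1)
txfc2: no from delta, kilo -> abort (commits=1)
tx894: no from alpha, mica -> abort (commits=1)
txa37: no from mica -> abort (commits=1)

Answer: 1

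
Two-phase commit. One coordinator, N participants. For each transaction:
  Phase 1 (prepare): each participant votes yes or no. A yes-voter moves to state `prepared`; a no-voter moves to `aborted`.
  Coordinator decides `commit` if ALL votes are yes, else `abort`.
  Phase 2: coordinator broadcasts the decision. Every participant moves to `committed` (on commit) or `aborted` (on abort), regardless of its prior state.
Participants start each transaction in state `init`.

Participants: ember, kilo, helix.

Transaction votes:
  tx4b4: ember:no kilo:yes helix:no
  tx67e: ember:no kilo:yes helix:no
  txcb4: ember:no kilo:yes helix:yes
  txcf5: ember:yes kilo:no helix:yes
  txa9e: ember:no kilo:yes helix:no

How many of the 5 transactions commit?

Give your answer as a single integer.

tx4b4: no from ember, helix -> abort (commits=0)
tx67e: no from ember, helix -> abort (commits=0)
txcb4: no from ember -> abort (commits=0)
txcf5: no from kilo -> abort (commits=0)
txa9e: no from ember, helix -> abort (commits=0)

Answer: 0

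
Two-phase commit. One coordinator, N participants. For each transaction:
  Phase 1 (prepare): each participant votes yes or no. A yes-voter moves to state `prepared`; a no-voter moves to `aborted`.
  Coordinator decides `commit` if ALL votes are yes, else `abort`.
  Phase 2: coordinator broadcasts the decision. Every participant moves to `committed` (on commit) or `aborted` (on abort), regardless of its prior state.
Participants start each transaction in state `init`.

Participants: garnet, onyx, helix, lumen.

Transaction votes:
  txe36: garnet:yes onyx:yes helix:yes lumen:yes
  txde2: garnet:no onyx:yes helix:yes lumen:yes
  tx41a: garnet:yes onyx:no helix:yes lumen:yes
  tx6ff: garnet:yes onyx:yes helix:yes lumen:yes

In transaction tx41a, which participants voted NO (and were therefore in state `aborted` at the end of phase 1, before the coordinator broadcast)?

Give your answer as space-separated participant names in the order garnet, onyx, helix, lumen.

Answer: onyx

Derivation:
Txn tx41a phase 1: garnet yes -> prepared; onyx no -> aborted; helix yes -> prepared; lumen yes -> prepared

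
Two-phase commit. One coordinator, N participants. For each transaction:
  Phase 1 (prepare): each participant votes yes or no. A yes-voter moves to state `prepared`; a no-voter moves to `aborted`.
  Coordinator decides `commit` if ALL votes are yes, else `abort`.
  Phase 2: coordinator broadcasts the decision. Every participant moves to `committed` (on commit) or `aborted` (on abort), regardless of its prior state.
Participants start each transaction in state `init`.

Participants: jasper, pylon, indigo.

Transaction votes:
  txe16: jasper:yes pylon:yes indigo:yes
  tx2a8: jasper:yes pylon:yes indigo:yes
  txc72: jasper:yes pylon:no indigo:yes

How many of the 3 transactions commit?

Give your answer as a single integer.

Answer: 2

Derivation:
txe16: all yes -> commit (commits=1)
tx2a8: all yes -> commit (commits=2)
txc72: no from pylon -> abort (commits=2)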